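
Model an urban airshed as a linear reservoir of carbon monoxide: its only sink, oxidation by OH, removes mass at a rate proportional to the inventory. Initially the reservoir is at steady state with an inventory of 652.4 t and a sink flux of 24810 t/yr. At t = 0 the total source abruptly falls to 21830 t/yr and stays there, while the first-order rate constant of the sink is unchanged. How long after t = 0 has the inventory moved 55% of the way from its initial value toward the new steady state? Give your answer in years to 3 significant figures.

τ = M₀/F₀ = 652.4/24810 = 0.02630 yr.
The remaining gap fraction is e^(−t/τ); 55% covered ⇒ e^(−t/τ) = 0.450.
t = −τ ln(0.450) = 0.02630 × 0.7985 = 0.02100 yr.

0.0210 yr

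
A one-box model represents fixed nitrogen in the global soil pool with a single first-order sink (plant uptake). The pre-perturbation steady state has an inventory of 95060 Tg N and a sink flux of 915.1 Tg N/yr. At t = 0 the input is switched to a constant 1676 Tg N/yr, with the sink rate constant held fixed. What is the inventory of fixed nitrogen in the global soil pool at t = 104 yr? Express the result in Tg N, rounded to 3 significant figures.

The sink rate constant is k = F₀/M₀ = 915.1/95060 = 0.009627 yr⁻¹.
Solving dM/dt = F₁ − kM with M(0) = M₀ gives M(t) = F₁/k + (M₀ − F₁/k)·e^(−kt).
F₁/k = 1676/0.009627 = 174100 Tg N; kt = 0.009627 × 104 = 1.001, e^(−kt) = 0.3675.
M(104) = 174100 + (95060 − 174100) × 0.3675 = 174100 − 29040 = 145060 Tg N.

145000 Tg N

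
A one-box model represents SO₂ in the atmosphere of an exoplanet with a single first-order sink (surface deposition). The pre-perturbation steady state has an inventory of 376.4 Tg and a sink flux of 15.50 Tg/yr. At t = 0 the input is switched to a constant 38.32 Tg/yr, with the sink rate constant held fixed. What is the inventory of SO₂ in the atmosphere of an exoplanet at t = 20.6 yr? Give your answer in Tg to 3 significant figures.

The sink rate constant is k = F₀/M₀ = 15.50/376.4 = 0.04118 yr⁻¹.
Solving dM/dt = F₁ − kM with M(0) = M₀ gives M(t) = F₁/k + (M₀ − F₁/k)·e^(−kt).
F₁/k = 38.32/0.04118 = 930.56 Tg; kt = 0.04118 × 20.6 = 0.8483, e^(−kt) = 0.4281.
M(20.6) = 930.56 + (376.4 − 930.56) × 0.4281 = 930.56 − 237.3 = 693.30 Tg.

693 Tg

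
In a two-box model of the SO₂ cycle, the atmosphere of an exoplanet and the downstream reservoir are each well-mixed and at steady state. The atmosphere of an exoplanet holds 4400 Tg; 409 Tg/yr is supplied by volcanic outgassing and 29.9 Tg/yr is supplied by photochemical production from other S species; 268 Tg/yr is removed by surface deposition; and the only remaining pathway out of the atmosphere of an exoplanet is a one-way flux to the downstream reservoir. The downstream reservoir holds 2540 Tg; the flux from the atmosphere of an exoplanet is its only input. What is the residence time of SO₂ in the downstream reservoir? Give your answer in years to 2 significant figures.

15 yr

Balance the atmosphere of an exoplanet: ΣF_in = 409 + 29.9 = 438.90 Tg/yr.
Flux to the downstream reservoir = ΣF_in − (268) = 170.90 Tg/yr.
At steady state the output of the downstream reservoir equals its input, 170.90 Tg/yr.
τ = M / F = 2540 / 170.90 = 14.86 yr.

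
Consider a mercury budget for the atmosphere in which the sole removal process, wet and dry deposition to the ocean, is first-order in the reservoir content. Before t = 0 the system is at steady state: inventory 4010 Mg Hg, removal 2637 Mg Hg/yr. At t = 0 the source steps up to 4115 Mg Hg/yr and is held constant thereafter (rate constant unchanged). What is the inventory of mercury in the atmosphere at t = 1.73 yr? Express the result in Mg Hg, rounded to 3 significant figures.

The sink rate constant is k = F₀/M₀ = 2637/4010 = 0.6576 yr⁻¹.
Solving dM/dt = F₁ − kM with M(0) = M₀ gives M(t) = F₁/k + (M₀ − F₁/k)·e^(−kt).
F₁/k = 4115/0.6576 = 6257.5 Mg Hg; kt = 0.6576 × 1.73 = 1.138, e^(−kt) = 0.3206.
M(1.73) = 6257.5 + (4010 − 6257.5) × 0.3206 = 6257.5 − 720.5 = 5537.1 Mg Hg.

5540 Mg Hg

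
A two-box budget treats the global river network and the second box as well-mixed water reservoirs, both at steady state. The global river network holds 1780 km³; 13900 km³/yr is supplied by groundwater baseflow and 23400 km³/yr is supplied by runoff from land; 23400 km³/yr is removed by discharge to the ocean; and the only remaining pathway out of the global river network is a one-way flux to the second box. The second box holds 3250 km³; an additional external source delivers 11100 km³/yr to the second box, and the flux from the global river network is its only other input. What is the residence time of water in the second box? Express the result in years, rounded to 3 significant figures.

0.130 yr

Balance the global river network: ΣF_in = 13900 + 23400 = 37300 km³/yr.
Flux to the second box = ΣF_in − (23400) = 13900 km³/yr.
Total input to the second box = 13900 + 11100 = 25000 km³/yr; at steady state this equals its total output.
τ = M / F = 3250 / 25000 = 0.1300 yr.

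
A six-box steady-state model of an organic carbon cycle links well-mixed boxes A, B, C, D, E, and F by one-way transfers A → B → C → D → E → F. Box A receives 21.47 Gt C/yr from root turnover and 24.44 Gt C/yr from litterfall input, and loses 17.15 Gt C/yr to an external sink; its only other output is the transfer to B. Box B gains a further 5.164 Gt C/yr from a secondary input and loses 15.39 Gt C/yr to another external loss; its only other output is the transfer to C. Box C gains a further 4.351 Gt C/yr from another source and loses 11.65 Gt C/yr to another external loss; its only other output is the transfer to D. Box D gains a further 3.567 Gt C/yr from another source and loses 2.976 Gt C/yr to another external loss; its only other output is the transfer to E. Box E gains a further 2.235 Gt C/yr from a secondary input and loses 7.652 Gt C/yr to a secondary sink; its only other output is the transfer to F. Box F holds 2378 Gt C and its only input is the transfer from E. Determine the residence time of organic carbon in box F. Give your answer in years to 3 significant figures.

371 yr

Box A: F(A→B) = (21.47 + 24.44) − 17.15 = 28.760 Gt C/yr.
Box B: F(B→C) = (28.760 + 5.164) − 15.39 = 18.534 Gt C/yr.
Box C: F(C→D) = (18.534 + 4.351) − 11.65 = 11.235 Gt C/yr.
Box D: F(D→E) = (11.235 + 3.567) − 2.976 = 11.826 Gt C/yr.
Box E: F(E→F) = (11.826 + 2.235) − 7.652 = 6.4090 Gt C/yr.
Box F throughput = its input = 6.4090 Gt C/yr; τ = 2378 / 6.4090 = 371.0 yr.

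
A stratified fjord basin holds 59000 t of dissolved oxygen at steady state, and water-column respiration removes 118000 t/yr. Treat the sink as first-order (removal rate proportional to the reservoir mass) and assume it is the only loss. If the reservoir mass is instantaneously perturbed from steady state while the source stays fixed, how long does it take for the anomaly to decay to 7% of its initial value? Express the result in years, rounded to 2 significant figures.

1.3 yr

For a linear reservoir the anomaly decays as exp(−t/τ) with τ = M/F = 59000/118000 = 0.5000 yr.
exp(−t/τ) = 0.07 ⇒ t = −τ ln(0.07) = 0.5000 × 2.659 = 1.330 yr.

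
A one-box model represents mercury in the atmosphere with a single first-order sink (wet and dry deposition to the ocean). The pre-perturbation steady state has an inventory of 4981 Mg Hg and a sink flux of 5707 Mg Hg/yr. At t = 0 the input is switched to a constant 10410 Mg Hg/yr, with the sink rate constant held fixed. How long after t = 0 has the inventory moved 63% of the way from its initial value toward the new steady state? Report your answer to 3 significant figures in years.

τ = M₀/F₀ = 4981/5707 = 0.8728 yr.
The remaining gap fraction is e^(−t/τ); 63% covered ⇒ e^(−t/τ) = 0.370.
t = −τ ln(0.370) = 0.8728 × 0.9943 = 0.8678 yr.

0.868 yr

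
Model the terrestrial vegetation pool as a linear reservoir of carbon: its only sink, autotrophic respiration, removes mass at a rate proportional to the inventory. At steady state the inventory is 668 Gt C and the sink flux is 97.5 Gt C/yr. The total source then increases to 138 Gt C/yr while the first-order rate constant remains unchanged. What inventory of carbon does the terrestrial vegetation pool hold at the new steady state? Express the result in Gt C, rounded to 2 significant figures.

Rate constant k = F/M = 97.5 / 668 = 0.1460 yr⁻¹.
At the new steady state, source = k·M_new ⇒ M_new = 138 / 0.1460 = 945.5 Gt C.
(Equivalently M_new = M × F_new/F_old = 668 × 138/97.5.)

950 Gt C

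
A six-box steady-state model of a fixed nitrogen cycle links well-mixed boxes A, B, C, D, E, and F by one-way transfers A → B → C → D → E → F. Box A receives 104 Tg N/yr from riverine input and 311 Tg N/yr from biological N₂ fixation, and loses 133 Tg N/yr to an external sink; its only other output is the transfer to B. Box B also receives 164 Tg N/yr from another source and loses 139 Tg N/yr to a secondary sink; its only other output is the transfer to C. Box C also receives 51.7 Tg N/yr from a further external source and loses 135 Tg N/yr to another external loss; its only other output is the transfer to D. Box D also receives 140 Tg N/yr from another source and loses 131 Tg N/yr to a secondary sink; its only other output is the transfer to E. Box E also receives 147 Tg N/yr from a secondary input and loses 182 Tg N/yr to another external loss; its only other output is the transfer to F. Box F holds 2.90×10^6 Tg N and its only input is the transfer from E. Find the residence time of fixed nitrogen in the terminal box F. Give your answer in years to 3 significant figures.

Box A: F(A→B) = (104 + 311) − 133 = 282.00 Tg N/yr.
Box B: F(B→C) = (282.00 + 164) − 139 = 307.00 Tg N/yr.
Box C: F(C→D) = (307.00 + 51.7) − 135 = 223.70 Tg N/yr.
Box D: F(D→E) = (223.70 + 140) − 131 = 232.70 Tg N/yr.
Box E: F(E→F) = (232.70 + 147) − 182 = 197.70 Tg N/yr.
Box F throughput = its input = 197.70 Tg N/yr; τ = 2.90×10^6 / 197.70 = 14670 yr.

14700 yr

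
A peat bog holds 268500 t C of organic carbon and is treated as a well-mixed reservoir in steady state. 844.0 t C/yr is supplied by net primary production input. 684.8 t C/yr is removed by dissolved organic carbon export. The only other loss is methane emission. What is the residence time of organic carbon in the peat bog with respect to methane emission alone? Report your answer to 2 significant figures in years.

1700 yr

At steady state ΣF_in = ΣF_out.
ΣF_in = 844.00 t C/yr.
Methane emission flux = ΣF_in − (684.8) = 844.00 − 684.8 = 159.2 t C/yr.
τ = M / F = 268500 / 159.2 = 1687 yr.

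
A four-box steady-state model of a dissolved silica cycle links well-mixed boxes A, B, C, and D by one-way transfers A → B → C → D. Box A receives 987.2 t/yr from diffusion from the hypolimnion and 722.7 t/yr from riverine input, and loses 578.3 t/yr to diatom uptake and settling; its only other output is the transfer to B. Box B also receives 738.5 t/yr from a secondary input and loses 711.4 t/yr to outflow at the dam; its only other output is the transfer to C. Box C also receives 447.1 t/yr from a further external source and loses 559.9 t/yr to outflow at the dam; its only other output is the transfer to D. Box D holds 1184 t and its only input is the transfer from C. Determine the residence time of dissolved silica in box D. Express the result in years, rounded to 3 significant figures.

1.13 yr

Box A: F(A→B) = (987.2 + 722.7) − 578.3 = 1131.6 t/yr.
Box B: F(B→C) = (1131.6 + 738.5) − 711.4 = 1158.7 t/yr.
Box C: F(C→D) = (1158.7 + 447.1) − 559.9 = 1045.9 t/yr.
Box D throughput = its input = 1045.9 t/yr; τ = 1184 / 1045.9 = 1.132 yr.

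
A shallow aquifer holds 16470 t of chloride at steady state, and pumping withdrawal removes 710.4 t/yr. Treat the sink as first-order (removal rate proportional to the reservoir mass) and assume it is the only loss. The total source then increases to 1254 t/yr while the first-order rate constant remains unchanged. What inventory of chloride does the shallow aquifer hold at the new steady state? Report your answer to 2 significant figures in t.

29000 t

Rate constant k = F/M = 710.4 / 16470 = 0.04313 yr⁻¹.
At the new steady state, source = k·M_new ⇒ M_new = 1254 / 0.04313 = 29070 t.
(Equivalently M_new = M × F_new/F_old = 16470 × 1254/710.4.)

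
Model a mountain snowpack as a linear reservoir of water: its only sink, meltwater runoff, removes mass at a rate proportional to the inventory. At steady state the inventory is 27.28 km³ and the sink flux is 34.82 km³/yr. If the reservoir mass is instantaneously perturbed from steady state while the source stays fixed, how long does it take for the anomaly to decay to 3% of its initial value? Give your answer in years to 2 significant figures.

2.7 yr

For a linear reservoir the anomaly decays as exp(−t/τ) with τ = M/F = 27.28/34.82 = 0.7835 yr.
exp(−t/τ) = 0.03 ⇒ t = −τ ln(0.03) = 0.7835 × 3.507 = 2.747 yr.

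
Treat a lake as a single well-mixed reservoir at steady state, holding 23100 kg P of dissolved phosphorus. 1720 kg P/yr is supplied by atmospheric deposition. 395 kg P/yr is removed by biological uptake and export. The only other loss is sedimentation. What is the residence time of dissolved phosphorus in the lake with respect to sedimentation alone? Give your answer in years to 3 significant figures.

At steady state ΣF_in = ΣF_out.
ΣF_in = 1720.0 kg P/yr.
Sedimentation flux = ΣF_in − (395) = 1720.0 − 395.0 = 1325 kg P/yr.
τ = M / F = 23100 / 1325 = 17.43 yr.

17.4 yr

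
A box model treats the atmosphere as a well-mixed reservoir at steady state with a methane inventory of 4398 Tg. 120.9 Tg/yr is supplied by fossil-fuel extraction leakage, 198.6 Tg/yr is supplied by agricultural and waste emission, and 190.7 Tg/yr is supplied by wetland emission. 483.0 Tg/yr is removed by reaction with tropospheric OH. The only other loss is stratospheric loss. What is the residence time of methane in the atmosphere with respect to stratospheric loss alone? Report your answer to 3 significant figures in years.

At steady state ΣF_in = ΣF_out.
ΣF_in = 120.9 + 198.6 + 190.7 = 510.20 Tg/yr.
Stratospheric loss flux = ΣF_in − (483.0) = 510.20 − 483.0 = 27.20 Tg/yr.
τ = M / F = 4398 / 27.20 = 161.7 yr.

162 yr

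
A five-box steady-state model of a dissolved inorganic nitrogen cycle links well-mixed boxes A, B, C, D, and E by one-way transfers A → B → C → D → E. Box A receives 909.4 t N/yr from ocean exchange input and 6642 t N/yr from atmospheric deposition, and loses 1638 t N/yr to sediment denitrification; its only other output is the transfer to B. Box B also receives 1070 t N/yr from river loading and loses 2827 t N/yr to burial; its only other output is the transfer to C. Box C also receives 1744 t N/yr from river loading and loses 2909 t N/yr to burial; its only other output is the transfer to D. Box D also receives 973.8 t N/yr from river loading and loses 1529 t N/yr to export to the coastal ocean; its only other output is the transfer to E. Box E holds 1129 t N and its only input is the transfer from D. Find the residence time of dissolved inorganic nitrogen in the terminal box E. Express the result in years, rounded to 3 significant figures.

Box A: F(A→B) = (909.4 + 6642) − 1638 = 5913.4 t N/yr.
Box B: F(B→C) = (5913.4 + 1070) − 2827 = 4156.4 t N/yr.
Box C: F(C→D) = (4156.4 + 1744) − 2909 = 2991.4 t N/yr.
Box D: F(D→E) = (2991.4 + 973.8) − 1529 = 2436.2 t N/yr.
Box E throughput = its input = 2436.2 t N/yr; τ = 1129 / 2436.2 = 0.4634 yr.

0.463 yr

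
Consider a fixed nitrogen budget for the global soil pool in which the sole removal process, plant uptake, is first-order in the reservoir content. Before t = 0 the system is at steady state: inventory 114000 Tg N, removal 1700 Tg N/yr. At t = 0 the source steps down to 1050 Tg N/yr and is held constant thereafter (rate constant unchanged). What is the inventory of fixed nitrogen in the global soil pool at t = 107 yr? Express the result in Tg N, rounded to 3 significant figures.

Residence time τ = M₀/F₀ = 67.06 yr. The eventual steady state is M_∞ = M₀·(F₁/F₀) = 114000 × 1050/1700 = 70412 Tg N.
The anomaly ΔM(t) = M(t) − M_∞ decays as ΔM₀·e^(−t/τ) with ΔM₀ = 114000 − 70412 = 43590 Tg N.
At t = 107 yr, e^(−t/τ) = e^(−1.596) = 0.2028, so ΔM = 8839 Tg N and M = 70412 + 8839 = 79251 Tg N.

79300 Tg N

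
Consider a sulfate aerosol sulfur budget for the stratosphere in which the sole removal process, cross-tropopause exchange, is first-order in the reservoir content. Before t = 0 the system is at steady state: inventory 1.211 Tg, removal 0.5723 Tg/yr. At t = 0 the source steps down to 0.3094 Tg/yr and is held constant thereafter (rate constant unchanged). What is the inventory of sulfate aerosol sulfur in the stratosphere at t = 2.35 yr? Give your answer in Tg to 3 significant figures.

The sink rate constant is k = F₀/M₀ = 0.5723/1.211 = 0.4726 yr⁻¹.
Solving dM/dt = F₁ − kM with M(0) = M₀ gives M(t) = F₁/k + (M₀ − F₁/k)·e^(−kt).
F₁/k = 0.3094/0.4726 = 0.65470 Tg; kt = 0.4726 × 2.35 = 1.111, e^(−kt) = 0.3294.
M(2.35) = 0.65470 + (1.211 − 0.65470) × 0.3294 = 0.65470 + 0.1832 = 0.83793 Tg.

0.838 Tg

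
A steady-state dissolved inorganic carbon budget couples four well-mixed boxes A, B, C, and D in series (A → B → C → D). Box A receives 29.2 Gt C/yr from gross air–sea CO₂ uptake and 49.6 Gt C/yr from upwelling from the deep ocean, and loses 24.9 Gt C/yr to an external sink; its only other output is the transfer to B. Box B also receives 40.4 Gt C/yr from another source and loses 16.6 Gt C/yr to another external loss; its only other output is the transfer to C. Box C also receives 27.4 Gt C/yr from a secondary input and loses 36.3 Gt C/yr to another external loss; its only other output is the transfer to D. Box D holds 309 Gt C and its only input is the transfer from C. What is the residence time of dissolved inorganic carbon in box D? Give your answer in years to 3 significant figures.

Box A: F(A→B) = (29.2 + 49.6) − 24.9 = 53.900 Gt C/yr.
Box B: F(B→C) = (53.900 + 40.4) − 16.6 = 77.700 Gt C/yr.
Box C: F(C→D) = (77.700 + 27.4) − 36.3 = 68.800 Gt C/yr.
Box D throughput = its input = 68.800 Gt C/yr; τ = 309 / 68.800 = 4.491 yr.

4.49 yr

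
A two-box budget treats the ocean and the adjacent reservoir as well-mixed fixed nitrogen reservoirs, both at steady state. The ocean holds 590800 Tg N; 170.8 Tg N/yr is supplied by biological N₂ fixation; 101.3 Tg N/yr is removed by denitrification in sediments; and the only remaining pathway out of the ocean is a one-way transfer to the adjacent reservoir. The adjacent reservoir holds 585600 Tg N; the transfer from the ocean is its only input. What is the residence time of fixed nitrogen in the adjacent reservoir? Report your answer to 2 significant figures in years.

8400 yr

Balance the ocean: ΣF_in = 170.80 Tg N/yr.
Transfer to the adjacent reservoir = ΣF_in − (101.3) = 69.500 Tg N/yr.
At steady state the output of the adjacent reservoir equals its input, 69.500 Tg N/yr.
τ = M / F = 585600 / 69.500 = 8426 yr.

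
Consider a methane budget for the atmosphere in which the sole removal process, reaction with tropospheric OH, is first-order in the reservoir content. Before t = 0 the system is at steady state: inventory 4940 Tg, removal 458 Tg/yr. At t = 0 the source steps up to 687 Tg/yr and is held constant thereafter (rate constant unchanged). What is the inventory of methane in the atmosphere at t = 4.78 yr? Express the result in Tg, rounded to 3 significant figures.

τ = M₀/F₀ = 4940/458 = 10.79 yr; rate constant k = 1/τ.
New steady state M_∞ = F₁/k = F₁·τ = 687 × 10.79 = 7410.0 Tg.
M(t) = M_∞ + (M₀ − M_∞)·e^(−t/τ); t/τ = 4.78/10.79 = 0.4432, so e^(−t/τ) = 0.6420.
M(t) = 7410.0 − 2470 × 0.6420 = 5824.3 Tg.

5820 Tg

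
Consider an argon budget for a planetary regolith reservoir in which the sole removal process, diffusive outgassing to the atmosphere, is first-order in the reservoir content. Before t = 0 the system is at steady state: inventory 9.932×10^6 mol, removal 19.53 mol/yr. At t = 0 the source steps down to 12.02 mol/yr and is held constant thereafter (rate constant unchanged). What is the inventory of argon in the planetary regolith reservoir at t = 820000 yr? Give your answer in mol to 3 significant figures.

τ = M₀/F₀ = 9.932×10^6/19.53 = 508600 yr; rate constant k = 1/τ.
New steady state M_∞ = F₁/k = F₁·τ = 12.02 × 508600 = 6.1128×10^6 mol.
M(t) = M_∞ + (M₀ − M_∞)·e^(−t/τ); t/τ = 820000/508600 = 1.612, so e^(−t/τ) = 0.1994.
M(t) = 6.1128×10^6 + 3.819×10^6 × 0.1994 = 6.8743×10^6 mol.

6.87×10^6 mol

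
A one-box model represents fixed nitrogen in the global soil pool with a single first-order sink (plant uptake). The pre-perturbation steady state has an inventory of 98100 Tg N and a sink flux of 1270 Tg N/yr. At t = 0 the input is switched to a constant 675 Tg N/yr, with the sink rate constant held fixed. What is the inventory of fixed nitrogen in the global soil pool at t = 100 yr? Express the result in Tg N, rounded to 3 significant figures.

Residence time τ = M₀/F₀ = 77.24 yr. The eventual steady state is M_∞ = M₀·(F₁/F₀) = 98100 × 675/1270 = 52140 Tg N.
The anomaly ΔM(t) = M(t) − M_∞ decays as ΔM₀·e^(−t/τ) with ΔM₀ = 98100 − 52140 = 45960 Tg N.
At t = 100 yr, e^(−t/τ) = e^(−1.295) = 0.2740, so ΔM = 12590 Tg N and M = 52140 + 12590 = 64733 Tg N.

64700 Tg N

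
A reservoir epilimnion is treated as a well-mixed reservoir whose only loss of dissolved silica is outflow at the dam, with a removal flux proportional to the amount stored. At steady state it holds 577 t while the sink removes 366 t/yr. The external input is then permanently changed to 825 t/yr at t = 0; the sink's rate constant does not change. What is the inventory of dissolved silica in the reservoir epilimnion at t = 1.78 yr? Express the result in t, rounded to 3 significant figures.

The sink rate constant is k = F₀/M₀ = 366/577 = 0.6343 yr⁻¹.
Solving dM/dt = F₁ − kM with M(0) = M₀ gives M(t) = F₁/k + (M₀ − F₁/k)·e^(−kt).
F₁/k = 825/0.6343 = 1300.6 t; kt = 0.6343 × 1.78 = 1.129, e^(−kt) = 0.3233.
M(1.78) = 1300.6 + (577 − 1300.6) × 0.3233 = 1300.6 − 234.0 = 1066.6 t.

1070 t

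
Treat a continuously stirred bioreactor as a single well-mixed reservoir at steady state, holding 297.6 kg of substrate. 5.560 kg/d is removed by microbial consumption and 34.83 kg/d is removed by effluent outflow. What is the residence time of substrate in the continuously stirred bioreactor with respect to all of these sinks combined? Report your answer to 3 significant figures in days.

7.37 d

Total removal flux = 5.560 + 34.83 = 40.390 kg/d.
τ = M / ΣF_out = 297.6 / 40.390 = 7.368 d.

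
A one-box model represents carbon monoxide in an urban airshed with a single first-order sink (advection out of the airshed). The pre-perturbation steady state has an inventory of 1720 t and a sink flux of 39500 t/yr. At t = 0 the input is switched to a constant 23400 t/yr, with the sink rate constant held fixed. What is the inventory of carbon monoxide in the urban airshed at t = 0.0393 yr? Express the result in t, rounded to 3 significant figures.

The sink rate constant is k = F₀/M₀ = 39500/1720 = 22.97 yr⁻¹.
Solving dM/dt = F₁ − kM with M(0) = M₀ gives M(t) = F₁/k + (M₀ − F₁/k)·e^(−kt).
F₁/k = 23400/22.97 = 1018.9 t; kt = 22.97 × 0.0393 = 0.9025, e^(−kt) = 0.4055.
M(0.0393) = 1018.9 + (1720 − 1018.9) × 0.4055 = 1018.9 + 284.3 = 1303.2 t.

1300 t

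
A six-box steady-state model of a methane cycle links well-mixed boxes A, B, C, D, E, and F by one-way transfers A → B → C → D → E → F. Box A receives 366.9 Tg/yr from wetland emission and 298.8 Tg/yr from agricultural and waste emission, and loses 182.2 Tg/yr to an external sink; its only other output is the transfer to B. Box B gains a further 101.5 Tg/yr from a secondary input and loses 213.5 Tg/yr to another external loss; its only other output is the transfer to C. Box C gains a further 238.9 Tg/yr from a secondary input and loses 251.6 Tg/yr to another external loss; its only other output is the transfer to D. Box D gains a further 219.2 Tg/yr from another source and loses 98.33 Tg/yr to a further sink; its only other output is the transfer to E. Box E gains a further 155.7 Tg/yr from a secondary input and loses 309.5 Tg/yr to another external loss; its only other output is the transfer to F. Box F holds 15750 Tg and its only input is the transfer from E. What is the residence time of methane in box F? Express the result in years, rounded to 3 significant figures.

48.3 yr

Box A: F(A→B) = (366.9 + 298.8) − 182.2 = 483.50 Tg/yr.
Box B: F(B→C) = (483.50 + 101.5) − 213.5 = 371.50 Tg/yr.
Box C: F(C→D) = (371.50 + 238.9) − 251.6 = 358.80 Tg/yr.
Box D: F(D→E) = (358.80 + 219.2) − 98.33 = 479.67 Tg/yr.
Box E: F(E→F) = (479.67 + 155.7) − 309.5 = 325.87 Tg/yr.
Box F throughput = its input = 325.87 Tg/yr; τ = 15750 / 325.87 = 48.33 yr.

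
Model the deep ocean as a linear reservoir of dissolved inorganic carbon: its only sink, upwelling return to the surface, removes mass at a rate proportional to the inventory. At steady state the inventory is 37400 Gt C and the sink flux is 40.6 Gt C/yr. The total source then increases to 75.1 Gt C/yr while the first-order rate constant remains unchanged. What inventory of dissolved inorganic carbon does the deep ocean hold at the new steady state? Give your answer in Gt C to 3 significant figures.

69200 Gt C

Rate constant k = F/M = 40.6 / 37400 = 0.001086 yr⁻¹.
At the new steady state, source = k·M_new ⇒ M_new = 75.1 / 0.001086 = 69180 Gt C.
(Equivalently M_new = M × F_new/F_old = 37400 × 75.1/40.6.)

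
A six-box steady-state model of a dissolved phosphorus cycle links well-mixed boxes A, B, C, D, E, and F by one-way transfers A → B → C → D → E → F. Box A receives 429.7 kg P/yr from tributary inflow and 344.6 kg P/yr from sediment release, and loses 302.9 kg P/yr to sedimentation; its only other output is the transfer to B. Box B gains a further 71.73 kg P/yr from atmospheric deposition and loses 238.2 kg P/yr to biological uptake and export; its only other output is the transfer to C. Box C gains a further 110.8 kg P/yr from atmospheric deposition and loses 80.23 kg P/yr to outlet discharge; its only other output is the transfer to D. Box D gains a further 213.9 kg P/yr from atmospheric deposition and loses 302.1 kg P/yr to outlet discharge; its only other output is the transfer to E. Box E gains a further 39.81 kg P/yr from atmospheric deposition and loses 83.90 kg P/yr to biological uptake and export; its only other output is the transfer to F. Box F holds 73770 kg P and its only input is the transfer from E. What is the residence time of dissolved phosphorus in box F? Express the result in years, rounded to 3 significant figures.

363 yr

Box A: F(A→B) = (429.7 + 344.6) − 302.9 = 471.40 kg P/yr.
Box B: F(B→C) = (471.40 + 71.73) − 238.2 = 304.93 kg P/yr.
Box C: F(C→D) = (304.93 + 110.8) − 80.23 = 335.50 kg P/yr.
Box D: F(D→E) = (335.50 + 213.9) − 302.1 = 247.30 kg P/yr.
Box E: F(E→F) = (247.30 + 39.81) − 83.90 = 203.21 kg P/yr.
Box F throughput = its input = 203.21 kg P/yr; τ = 73770 / 203.21 = 363.0 yr.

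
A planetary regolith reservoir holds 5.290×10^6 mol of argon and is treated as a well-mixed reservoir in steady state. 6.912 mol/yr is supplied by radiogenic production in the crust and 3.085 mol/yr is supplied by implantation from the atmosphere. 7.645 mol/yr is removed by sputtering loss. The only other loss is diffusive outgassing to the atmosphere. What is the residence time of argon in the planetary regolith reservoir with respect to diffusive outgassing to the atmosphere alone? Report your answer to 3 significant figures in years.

At steady state ΣF_in = ΣF_out.
ΣF_in = 6.912 + 3.085 = 9.9970 mol/yr.
Diffusive outgassing to the atmosphere flux = ΣF_in − (7.645) = 9.9970 − 7.645 = 2.352 mol/yr.
τ = M / F = 5.290×10^6 / 2.352 = 2.249×10^6 yr.

2.25×10^6 yr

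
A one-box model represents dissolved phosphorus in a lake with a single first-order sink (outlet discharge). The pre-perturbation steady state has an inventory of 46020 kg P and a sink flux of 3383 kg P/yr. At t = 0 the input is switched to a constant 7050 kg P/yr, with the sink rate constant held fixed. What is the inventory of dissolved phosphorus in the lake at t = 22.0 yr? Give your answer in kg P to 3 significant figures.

τ = M₀/F₀ = 46020/3383 = 13.60 yr; rate constant k = 1/τ.
New steady state M_∞ = F₁/k = F₁·τ = 7050 × 13.60 = 95903 kg P.
M(t) = M_∞ + (M₀ − M_∞)·e^(−t/τ); t/τ = 22.0/13.60 = 1.617, so e^(−t/τ) = 0.1984.
M(t) = 95903 − 49880 × 0.1984 = 86004 kg P.

86000 kg P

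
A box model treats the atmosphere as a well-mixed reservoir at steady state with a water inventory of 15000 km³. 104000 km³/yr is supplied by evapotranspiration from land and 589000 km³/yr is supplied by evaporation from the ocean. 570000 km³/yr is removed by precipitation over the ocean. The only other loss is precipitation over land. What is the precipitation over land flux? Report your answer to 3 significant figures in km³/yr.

At steady state ΣF_in = ΣF_out.
ΣF_in = 104000 + 589000 = 693000 km³/yr.
Precipitation over land flux = ΣF_in − (570000) = 693000 − 570000 = 123000 km³/yr.

123000 km³/yr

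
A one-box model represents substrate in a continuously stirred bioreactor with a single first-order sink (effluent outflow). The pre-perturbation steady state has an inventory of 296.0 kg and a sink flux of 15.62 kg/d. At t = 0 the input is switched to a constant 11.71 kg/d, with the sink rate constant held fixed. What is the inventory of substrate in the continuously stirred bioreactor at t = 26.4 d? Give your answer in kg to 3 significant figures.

The sink rate constant is k = F₀/M₀ = 15.62/296.0 = 0.05277 d⁻¹.
Solving dM/dt = F₁ − kM with M(0) = M₀ gives M(t) = F₁/k + (M₀ − F₁/k)·e^(−kt).
F₁/k = 11.71/0.05277 = 221.91 kg; kt = 0.05277 × 26.4 = 1.393, e^(−kt) = 0.2483.
M(26.4) = 221.91 + (296.0 − 221.91) × 0.2483 = 221.91 + 18.40 = 240.30 kg.

240 kg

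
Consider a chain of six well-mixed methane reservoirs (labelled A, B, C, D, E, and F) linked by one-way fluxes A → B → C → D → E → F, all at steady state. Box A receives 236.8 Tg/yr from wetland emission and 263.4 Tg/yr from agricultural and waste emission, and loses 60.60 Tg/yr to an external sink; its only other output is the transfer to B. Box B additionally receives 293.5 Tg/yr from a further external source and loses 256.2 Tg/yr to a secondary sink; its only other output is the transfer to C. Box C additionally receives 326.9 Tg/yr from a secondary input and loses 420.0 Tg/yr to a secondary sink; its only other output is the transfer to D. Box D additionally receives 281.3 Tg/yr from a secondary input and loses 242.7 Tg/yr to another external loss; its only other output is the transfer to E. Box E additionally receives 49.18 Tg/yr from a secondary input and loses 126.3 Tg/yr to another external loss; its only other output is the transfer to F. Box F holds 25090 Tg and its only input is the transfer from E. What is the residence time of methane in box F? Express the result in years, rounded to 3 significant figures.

72.7 yr

Box A: F(A→B) = (236.8 + 263.4) − 60.60 = 439.60 Tg/yr.
Box B: F(B→C) = (439.60 + 293.5) − 256.2 = 476.90 Tg/yr.
Box C: F(C→D) = (476.90 + 326.9) − 420.0 = 383.80 Tg/yr.
Box D: F(D→E) = (383.80 + 281.3) − 242.7 = 422.40 Tg/yr.
Box E: F(E→F) = (422.40 + 49.18) − 126.3 = 345.28 Tg/yr.
Box F throughput = its input = 345.28 Tg/yr; τ = 25090 / 345.28 = 72.67 yr.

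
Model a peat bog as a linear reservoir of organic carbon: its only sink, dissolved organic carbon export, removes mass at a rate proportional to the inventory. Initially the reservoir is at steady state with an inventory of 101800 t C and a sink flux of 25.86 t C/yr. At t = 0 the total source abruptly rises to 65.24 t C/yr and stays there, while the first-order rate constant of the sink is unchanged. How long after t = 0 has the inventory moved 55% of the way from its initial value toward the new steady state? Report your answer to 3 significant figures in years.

τ = M₀/F₀ = 101800/25.86 = 3937 yr.
The remaining gap fraction is e^(−t/τ); 55% covered ⇒ e^(−t/τ) = 0.450.
t = −τ ln(0.450) = 3937 × 0.7985 = 3143 yr.

3140 yr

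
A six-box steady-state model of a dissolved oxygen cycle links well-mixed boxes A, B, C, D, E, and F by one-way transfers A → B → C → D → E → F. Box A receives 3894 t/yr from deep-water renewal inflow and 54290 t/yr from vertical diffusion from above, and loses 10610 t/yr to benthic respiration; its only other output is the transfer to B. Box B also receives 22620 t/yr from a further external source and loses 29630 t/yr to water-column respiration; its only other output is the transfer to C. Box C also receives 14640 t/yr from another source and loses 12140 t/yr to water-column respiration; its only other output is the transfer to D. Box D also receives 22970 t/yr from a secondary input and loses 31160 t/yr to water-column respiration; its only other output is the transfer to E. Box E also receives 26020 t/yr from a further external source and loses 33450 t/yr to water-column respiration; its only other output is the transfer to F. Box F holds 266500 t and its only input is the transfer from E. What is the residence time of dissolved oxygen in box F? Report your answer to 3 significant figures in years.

Box A: F(A→B) = (3894 + 54290) − 10610 = 47574 t/yr.
Box B: F(B→C) = (47574 + 22620) − 29630 = 40564 t/yr.
Box C: F(C→D) = (40564 + 14640) − 12140 = 43064 t/yr.
Box D: F(D→E) = (43064 + 22970) − 31160 = 34874 t/yr.
Box E: F(E→F) = (34874 + 26020) − 33450 = 27444 t/yr.
Box F throughput = its input = 27444 t/yr; τ = 266500 / 27444 = 9.711 yr.

9.71 yr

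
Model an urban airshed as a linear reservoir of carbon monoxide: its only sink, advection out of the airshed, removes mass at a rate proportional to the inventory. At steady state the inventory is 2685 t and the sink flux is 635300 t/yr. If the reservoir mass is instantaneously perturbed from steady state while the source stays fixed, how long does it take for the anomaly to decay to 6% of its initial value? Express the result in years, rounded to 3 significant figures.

For a linear reservoir the anomaly decays as exp(−t/τ) with τ = M/F = 2685/635300 = 0.004226 yr.
exp(−t/τ) = 0.06 ⇒ t = −τ ln(0.06) = 0.004226 × 2.813 = 0.01189 yr.

0.0119 yr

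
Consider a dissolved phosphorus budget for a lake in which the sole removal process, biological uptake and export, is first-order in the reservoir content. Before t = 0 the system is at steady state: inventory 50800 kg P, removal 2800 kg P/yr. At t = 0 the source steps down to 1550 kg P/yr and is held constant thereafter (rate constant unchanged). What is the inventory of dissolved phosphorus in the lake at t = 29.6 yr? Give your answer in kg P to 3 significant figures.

32600 kg P

The sink rate constant is k = F₀/M₀ = 2800/50800 = 0.05512 yr⁻¹.
Solving dM/dt = F₁ − kM with M(0) = M₀ gives M(t) = F₁/k + (M₀ − F₁/k)·e^(−kt).
F₁/k = 1550/0.05512 = 28121 kg P; kt = 0.05512 × 29.6 = 1.631, e^(−kt) = 0.1956.
M(29.6) = 28121 + (50800 − 28121) × 0.1956 = 28121 + 4437 = 32558 kg P.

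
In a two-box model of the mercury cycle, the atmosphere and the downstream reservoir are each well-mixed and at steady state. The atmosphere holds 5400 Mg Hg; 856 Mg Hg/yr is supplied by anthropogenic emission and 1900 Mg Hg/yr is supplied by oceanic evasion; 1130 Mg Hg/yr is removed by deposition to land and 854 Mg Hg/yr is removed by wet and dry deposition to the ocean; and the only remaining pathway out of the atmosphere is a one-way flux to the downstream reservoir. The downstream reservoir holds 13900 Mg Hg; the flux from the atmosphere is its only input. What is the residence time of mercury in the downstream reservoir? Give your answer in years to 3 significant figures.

Balance the atmosphere: ΣF_in = 856 + 1900 = 2756.0 Mg Hg/yr.
Flux to the downstream reservoir = ΣF_in − (1130 + 854) = 772.00 Mg Hg/yr.
At steady state the output of the downstream reservoir equals its input, 772.00 Mg Hg/yr.
τ = M / F = 13900 / 772.00 = 18.01 yr.

18.0 yr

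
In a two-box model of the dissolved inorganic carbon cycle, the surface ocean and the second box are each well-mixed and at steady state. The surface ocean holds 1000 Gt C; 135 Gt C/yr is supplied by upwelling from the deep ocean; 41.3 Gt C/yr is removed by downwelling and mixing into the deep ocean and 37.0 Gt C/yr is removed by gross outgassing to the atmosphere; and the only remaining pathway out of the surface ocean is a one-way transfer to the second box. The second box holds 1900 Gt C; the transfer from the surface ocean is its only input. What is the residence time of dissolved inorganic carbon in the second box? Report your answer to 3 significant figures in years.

Balance the surface ocean: ΣF_in = 135.00 Gt C/yr.
Transfer to the second box = ΣF_in − (41.3 + 37.0) = 56.700 Gt C/yr.
At steady state the output of the second box equals its input, 56.700 Gt C/yr.
τ = M / F = 1900 / 56.700 = 33.51 yr.

33.5 yr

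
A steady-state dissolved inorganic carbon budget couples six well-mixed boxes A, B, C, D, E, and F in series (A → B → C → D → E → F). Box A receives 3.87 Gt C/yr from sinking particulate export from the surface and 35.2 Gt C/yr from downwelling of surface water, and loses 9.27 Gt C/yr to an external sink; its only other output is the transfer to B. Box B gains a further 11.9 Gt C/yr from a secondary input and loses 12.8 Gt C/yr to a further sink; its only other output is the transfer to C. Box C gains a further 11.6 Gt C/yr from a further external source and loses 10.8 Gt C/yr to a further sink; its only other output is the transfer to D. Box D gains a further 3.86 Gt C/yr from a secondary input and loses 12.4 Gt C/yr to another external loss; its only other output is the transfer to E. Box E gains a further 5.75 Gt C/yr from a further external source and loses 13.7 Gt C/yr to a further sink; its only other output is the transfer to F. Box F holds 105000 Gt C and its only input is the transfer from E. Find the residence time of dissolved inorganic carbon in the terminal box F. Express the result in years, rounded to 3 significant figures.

Box A: F(A→B) = (3.87 + 35.2) − 9.27 = 29.800 Gt C/yr.
Box B: F(B→C) = (29.800 + 11.9) − 12.8 = 28.900 Gt C/yr.
Box C: F(C→D) = (28.900 + 11.6) − 10.8 = 29.700 Gt C/yr.
Box D: F(D→E) = (29.700 + 3.86) − 12.4 = 21.160 Gt C/yr.
Box E: F(E→F) = (21.160 + 5.75) − 13.7 = 13.210 Gt C/yr.
Box F throughput = its input = 13.210 Gt C/yr; τ = 105000 / 13.210 = 7949 yr.

7950 yr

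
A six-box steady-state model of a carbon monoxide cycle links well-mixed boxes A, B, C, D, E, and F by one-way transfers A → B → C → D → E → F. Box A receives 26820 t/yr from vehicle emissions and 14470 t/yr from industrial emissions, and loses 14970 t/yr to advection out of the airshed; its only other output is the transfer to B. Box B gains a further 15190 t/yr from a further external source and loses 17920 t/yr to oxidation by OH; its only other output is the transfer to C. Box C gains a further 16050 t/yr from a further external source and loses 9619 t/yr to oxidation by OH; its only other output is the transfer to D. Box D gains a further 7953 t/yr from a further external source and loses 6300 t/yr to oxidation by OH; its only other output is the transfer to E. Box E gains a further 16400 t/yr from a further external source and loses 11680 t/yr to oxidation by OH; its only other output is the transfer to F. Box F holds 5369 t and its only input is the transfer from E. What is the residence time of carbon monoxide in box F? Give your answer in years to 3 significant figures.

0.148 yr

Box A: F(A→B) = (26820 + 14470) − 14970 = 26320 t/yr.
Box B: F(B→C) = (26320 + 15190) − 17920 = 23590 t/yr.
Box C: F(C→D) = (23590 + 16050) − 9619 = 30021 t/yr.
Box D: F(D→E) = (30021 + 7953) − 6300 = 31674 t/yr.
Box E: F(E→F) = (31674 + 16400) − 11680 = 36394 t/yr.
Box F throughput = its input = 36394 t/yr; τ = 5369 / 36394 = 0.1475 yr.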